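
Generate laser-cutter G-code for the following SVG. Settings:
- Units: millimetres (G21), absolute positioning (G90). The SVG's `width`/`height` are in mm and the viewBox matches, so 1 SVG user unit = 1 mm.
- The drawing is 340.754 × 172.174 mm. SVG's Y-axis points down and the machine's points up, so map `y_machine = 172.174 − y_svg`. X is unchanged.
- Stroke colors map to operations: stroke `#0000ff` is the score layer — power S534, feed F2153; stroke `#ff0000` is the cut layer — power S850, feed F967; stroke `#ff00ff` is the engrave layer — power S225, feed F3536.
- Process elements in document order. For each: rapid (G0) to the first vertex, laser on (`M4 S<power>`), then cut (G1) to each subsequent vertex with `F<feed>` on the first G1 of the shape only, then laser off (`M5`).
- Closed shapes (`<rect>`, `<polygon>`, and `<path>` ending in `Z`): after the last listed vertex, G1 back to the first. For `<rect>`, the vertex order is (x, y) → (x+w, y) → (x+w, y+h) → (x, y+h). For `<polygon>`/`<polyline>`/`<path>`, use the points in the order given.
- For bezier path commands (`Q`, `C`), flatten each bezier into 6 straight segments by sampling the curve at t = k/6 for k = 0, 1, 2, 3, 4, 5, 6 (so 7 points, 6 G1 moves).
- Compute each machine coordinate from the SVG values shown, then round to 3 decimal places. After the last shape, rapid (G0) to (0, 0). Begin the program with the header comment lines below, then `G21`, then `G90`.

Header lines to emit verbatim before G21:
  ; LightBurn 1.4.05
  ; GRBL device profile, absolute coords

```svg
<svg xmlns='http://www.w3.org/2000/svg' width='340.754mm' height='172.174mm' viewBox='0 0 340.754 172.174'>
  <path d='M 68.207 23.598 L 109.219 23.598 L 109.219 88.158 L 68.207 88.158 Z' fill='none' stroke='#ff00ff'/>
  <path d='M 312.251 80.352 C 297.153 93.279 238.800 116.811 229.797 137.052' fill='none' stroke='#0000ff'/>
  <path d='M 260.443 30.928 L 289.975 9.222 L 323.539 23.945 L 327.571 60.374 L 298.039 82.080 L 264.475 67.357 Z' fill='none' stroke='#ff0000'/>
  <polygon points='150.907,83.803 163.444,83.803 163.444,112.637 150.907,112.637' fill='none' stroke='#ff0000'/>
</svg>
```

; LightBurn 1.4.05
; GRBL device profile, absolute coords
G21
G90
G0 X68.207 Y148.576
M4 S225
G1 X109.219 Y148.576 F3536
G1 X109.219 Y84.016
G1 X68.207 Y84.016
G1 X68.207 Y148.576
M5
G0 X312.251 Y91.822
M4 S534
G1 X301.526 Y84.539 F2153
G1 X286.164 Y75.875
G1 X268.738 Y66.215
G1 X251.820 Y55.945
G1 X237.982 Y45.452
G1 X229.797 Y35.122
M5
G0 X260.443 Y141.246
M4 S850
G1 X289.975 Y162.952 F967
G1 X323.539 Y148.229
G1 X327.571 Y111.800
G1 X298.039 Y90.094
G1 X264.475 Y104.817
G1 X260.443 Y141.246
M5
G0 X150.907 Y88.371
M4 S850
G1 X163.444 Y88.371 F967
G1 X163.444 Y59.537
G1 X150.907 Y59.537
G1 X150.907 Y88.371
M5
G0 X0.000 Y0.000

Since the viewBox matches the mm dimensions, user units are millimetres directly. The only transform is the Y-flip y_m = 172.174 − y_svg.

Shape 1 is a rectangle drawn with `<path>`. Its stroke #ff00ff means engrave at S225, F3536. After flipping Y the toolpath is (68.207,148.576) → (109.219,148.576) → (109.219,84.016) → (68.207,84.016) → (68.207,148.576), returning to the start.

Shape 2 is a cubic bezier drawn with `<path>`. Its stroke #0000ff means score at S534, F2153. After flipping Y the toolpath is (312.251,91.822) → (301.526,84.539) → (286.164,75.875) → (268.738,66.215) → (251.820,55.945) → (237.982,45.452) → (229.797,35.122).

Shape 3 is a regular polygon drawn with `<path>`. Its stroke #ff0000 means cut at S850, F967. After flipping Y the toolpath is (260.443,141.246) → (289.975,162.952) → (323.539,148.229) → (327.571,111.800) → (298.039,90.094) → (264.475,104.817) → (260.443,141.246), returning to the start.

Shape 4 is a rectangle drawn with `<polygon>`. Its stroke #ff0000 means cut at S850, F967. After flipping Y the toolpath is (150.907,88.371) → (163.444,88.371) → (163.444,59.537) → (150.907,59.537) → (150.907,88.371), returning to the start.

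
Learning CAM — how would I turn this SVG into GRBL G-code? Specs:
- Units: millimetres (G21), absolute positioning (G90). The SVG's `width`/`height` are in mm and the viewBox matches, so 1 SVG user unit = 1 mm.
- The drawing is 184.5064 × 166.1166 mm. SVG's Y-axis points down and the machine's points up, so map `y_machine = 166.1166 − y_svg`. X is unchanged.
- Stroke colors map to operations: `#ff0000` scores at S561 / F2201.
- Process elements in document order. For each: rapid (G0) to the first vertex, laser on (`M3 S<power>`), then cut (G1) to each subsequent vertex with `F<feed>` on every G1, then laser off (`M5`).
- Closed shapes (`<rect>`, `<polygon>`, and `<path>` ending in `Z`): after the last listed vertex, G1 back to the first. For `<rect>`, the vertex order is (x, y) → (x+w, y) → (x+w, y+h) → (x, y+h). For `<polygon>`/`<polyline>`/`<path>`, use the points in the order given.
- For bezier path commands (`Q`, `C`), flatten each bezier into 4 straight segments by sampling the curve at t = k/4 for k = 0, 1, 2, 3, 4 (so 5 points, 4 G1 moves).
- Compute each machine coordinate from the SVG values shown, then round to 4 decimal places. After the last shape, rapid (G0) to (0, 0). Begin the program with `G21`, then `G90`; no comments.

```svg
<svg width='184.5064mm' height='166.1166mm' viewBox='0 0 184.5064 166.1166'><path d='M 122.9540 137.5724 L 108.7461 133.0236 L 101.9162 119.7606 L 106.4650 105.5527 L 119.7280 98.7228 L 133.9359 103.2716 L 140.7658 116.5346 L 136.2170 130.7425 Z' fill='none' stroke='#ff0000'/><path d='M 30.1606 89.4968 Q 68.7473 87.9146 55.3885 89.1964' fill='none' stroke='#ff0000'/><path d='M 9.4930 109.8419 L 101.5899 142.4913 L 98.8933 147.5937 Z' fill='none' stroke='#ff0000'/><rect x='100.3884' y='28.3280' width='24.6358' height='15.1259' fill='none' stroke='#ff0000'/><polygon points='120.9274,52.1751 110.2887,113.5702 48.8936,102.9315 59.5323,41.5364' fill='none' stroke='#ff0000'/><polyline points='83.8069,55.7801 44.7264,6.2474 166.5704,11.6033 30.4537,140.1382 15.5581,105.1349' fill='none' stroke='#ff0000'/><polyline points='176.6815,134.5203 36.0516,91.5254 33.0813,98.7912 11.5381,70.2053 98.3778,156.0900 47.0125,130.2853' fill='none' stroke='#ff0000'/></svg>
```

G21
G90
G0 X122.9540 Y28.5442
M3 S561
G1 X108.7461 Y33.0930 F2201
G1 X101.9162 Y46.3560 F2201
G1 X106.4650 Y60.5639 F2201
G1 X119.7280 Y67.3938 F2201
G1 X133.9359 Y62.8450 F2201
G1 X140.7658 Y49.5820 F2201
G1 X136.2170 Y35.3741 F2201
G1 X122.9540 Y28.5442 F2201
M5
G0 X30.1606 Y76.6198
M3 S561
G1 X46.2074 Y77.2319 F2201
G1 X55.7609 Y77.4860 F2201
G1 X58.8213 Y77.3821 F2201
G1 X55.3885 Y76.9202 F2201
M5
G0 X9.4930 Y56.2747
M3 S561
G1 X101.5899 Y23.6253 F2201
G1 X98.8933 Y18.5229 F2201
G1 X9.4930 Y56.2747 F2201
M5
G0 X100.3884 Y137.7886
M3 S561
G1 X125.0242 Y137.7886 F2201
G1 X125.0242 Y122.6627 F2201
G1 X100.3884 Y122.6627 F2201
G1 X100.3884 Y137.7886 F2201
M5
G0 X120.9274 Y113.9415
M3 S561
G1 X110.2887 Y52.5464 F2201
G1 X48.8936 Y63.1851 F2201
G1 X59.5323 Y124.5802 F2201
G1 X120.9274 Y113.9415 F2201
M5
G0 X83.8069 Y110.3365
M3 S561
G1 X44.7264 Y159.8692 F2201
G1 X166.5704 Y154.5133 F2201
G1 X30.4537 Y25.9784 F2201
G1 X15.5581 Y60.9817 F2201
M5
G0 X176.6815 Y31.5963
M3 S561
G1 X36.0516 Y74.5912 F2201
G1 X33.0813 Y67.3254 F2201
G1 X11.5381 Y95.9113 F2201
G1 X98.3778 Y10.0266 F2201
G1 X47.0125 Y35.8313 F2201
M5
G0 X0.0000 Y0.0000

1 u = 1 mm; y_m = 166.1166 − y.

[1] `<path>` regular polygon, #ff0000→score S561 F2201: (122.9540,28.5442) → (108.7461,33.0930) → (101.9162,46.3560) → (106.4650,60.5639) → (119.7280,67.3938) → (133.9359,62.8450) → (140.7658,49.5820) → (136.2170,35.3741) → (122.9540,28.5442) (closed)

[2] `<path>` quadratic bezier, #ff0000→score S561 F2201: (30.1606,76.6198) → (46.2074,77.2319) → (55.7609,77.4860) → (58.8213,77.3821) → (55.3885,76.9202)

[3] `<path>` closed polygon, #ff0000→score S561 F2201: (9.4930,56.2747) → (101.5899,23.6253) → (98.8933,18.5229) → (9.4930,56.2747) (closed)

[4] `<rect>` rectangle, #ff0000→score S561 F2201: (100.3884,137.7886) → (125.0242,137.7886) → (125.0242,122.6627) → (100.3884,122.6627) → (100.3884,137.7886) (closed)

[5] `<polygon>` regular polygon, #ff0000→score S561 F2201: (120.9274,113.9415) → (110.2887,52.5464) → (48.8936,63.1851) → (59.5323,124.5802) → (120.9274,113.9415) (closed)

[6] `<polyline>` open polyline, #ff0000→score S561 F2201: (83.8069,110.3365) → (44.7264,159.8692) → (166.5704,154.5133) → (30.4537,25.9784) → (15.5581,60.9817)

[7] `<polyline>` open polyline, #ff0000→score S561 F2201: (176.6815,31.5963) → (36.0516,74.5912) → (33.0813,67.3254) → (11.5381,95.9113) → (98.3778,10.0266) → (47.0125,35.8313)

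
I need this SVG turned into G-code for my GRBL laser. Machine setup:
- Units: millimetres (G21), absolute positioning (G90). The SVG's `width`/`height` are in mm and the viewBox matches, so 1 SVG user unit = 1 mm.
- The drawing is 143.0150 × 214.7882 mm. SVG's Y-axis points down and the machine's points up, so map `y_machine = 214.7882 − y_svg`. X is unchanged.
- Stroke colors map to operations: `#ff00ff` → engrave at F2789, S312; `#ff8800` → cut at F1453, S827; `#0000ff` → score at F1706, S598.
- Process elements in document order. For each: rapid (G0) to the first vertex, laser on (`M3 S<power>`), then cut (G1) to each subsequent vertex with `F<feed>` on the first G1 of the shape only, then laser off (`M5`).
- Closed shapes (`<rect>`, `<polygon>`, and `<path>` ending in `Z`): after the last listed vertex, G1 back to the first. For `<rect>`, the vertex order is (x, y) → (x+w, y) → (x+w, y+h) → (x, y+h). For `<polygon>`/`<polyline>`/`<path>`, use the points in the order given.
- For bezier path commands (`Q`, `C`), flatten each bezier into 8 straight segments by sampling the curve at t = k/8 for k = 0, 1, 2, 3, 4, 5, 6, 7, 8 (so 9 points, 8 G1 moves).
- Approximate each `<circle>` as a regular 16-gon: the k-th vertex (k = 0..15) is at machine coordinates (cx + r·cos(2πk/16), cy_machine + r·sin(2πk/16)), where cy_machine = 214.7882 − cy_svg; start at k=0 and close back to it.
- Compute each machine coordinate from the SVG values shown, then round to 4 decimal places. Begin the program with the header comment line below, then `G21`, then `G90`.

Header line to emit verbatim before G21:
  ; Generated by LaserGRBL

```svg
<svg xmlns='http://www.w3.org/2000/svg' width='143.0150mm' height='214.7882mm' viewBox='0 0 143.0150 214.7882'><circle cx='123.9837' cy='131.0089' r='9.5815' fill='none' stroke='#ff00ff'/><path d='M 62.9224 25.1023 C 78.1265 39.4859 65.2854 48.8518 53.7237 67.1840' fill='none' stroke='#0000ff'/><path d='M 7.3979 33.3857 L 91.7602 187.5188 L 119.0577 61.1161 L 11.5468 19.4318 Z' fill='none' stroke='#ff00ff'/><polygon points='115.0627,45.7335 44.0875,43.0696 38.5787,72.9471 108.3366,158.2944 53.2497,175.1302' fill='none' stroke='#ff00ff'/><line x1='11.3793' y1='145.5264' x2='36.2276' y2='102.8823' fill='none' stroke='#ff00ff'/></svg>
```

; Generated by LaserGRBL
G21
G90
G0 X133.5652 Y83.7793
M3 S312
G1 X132.8359 Y87.4460 F2789
G1 X130.7588 Y90.5544
G1 X127.6504 Y92.6315
G1 X123.9837 Y93.3608
G1 X120.3170 Y92.6315
G1 X117.2086 Y90.5544
G1 X115.1315 Y87.4460
G1 X114.4022 Y83.7793
G1 X115.1315 Y80.1126
G1 X117.2086 Y77.0042
G1 X120.3170 Y74.9271
G1 X123.9837 Y74.1978
G1 X127.6504 Y74.9271
G1 X130.7588 Y77.0042
G1 X132.8359 Y80.1126
G1 X133.5652 Y83.7793
M5
G0 X62.9224 Y189.6859
M3 S598
G1 X67.3666 Y184.4999 F1706
G1 X69.5252 Y179.6205
G1 X69.7419 Y174.8838
G1 X68.3602 Y170.1258
G1 X65.7239 Y165.1827
G1 X62.1767 Y159.8907
G1 X58.0620 Y154.0858
G1 X53.7237 Y147.6042
M5
G0 X7.3979 Y181.4025
M3 S312
G1 X91.7602 Y27.2694 F2789
G1 X119.0577 Y153.6721
G1 X11.5468 Y195.3564
G1 X7.3979 Y181.4025
M5
G0 X115.0627 Y169.0547
M3 S312
G1 X44.0875 Y171.7186 F2789
G1 X38.5787 Y141.8411
G1 X108.3366 Y56.4938
G1 X53.2497 Y39.6580
G1 X115.0627 Y169.0547
M5
G0 X11.3793 Y69.2618
M3 S312
G1 X36.2276 Y111.9059 F2789
M5

1 u = 1 mm; y_m = 214.7882 − y.

[1] `<circle>` circle, #ff00ff→engrave S312 F2789: (133.5652,83.7793) → (132.8359,87.4460) → (130.7588,90.5544) → (127.6504,92.6315) → (123.9837,93.3608) → (120.3170,92.6315) → (117.2086,90.5544) → (115.1315,87.4460) → (114.4022,83.7793) → (115.1315,80.1126) → (117.2086,77.0042) → (120.3170,74.9271) → (123.9837,74.1978) → (127.6504,74.9271) → (130.7588,77.0042) → (132.8359,80.1126) → (133.5652,83.7793) (closed)

[2] `<path>` cubic bezier, #0000ff→score S598 F1706: (62.9224,189.6859) → (67.3666,184.4999) → (69.5252,179.6205) → (69.7419,174.8838) → (68.3602,170.1258) → (65.7239,165.1827) → (62.1767,159.8907) → (58.0620,154.0858) → (53.7237,147.6042)

[3] `<path>` closed polygon, #ff00ff→engrave S312 F2789: (7.3979,181.4025) → (91.7602,27.2694) → (119.0577,153.6721) → (11.5468,195.3564) → (7.3979,181.4025) (closed)

[4] `<polygon>` closed polygon, #ff00ff→engrave S312 F2789: (115.0627,169.0547) → (44.0875,171.7186) → (38.5787,141.8411) → (108.3366,56.4938) → (53.2497,39.6580) → (115.0627,169.0547) (closed)

[5] `<line>` line segment, #ff00ff→engrave S312 F2789: (11.3793,69.2618) → (36.2276,111.9059)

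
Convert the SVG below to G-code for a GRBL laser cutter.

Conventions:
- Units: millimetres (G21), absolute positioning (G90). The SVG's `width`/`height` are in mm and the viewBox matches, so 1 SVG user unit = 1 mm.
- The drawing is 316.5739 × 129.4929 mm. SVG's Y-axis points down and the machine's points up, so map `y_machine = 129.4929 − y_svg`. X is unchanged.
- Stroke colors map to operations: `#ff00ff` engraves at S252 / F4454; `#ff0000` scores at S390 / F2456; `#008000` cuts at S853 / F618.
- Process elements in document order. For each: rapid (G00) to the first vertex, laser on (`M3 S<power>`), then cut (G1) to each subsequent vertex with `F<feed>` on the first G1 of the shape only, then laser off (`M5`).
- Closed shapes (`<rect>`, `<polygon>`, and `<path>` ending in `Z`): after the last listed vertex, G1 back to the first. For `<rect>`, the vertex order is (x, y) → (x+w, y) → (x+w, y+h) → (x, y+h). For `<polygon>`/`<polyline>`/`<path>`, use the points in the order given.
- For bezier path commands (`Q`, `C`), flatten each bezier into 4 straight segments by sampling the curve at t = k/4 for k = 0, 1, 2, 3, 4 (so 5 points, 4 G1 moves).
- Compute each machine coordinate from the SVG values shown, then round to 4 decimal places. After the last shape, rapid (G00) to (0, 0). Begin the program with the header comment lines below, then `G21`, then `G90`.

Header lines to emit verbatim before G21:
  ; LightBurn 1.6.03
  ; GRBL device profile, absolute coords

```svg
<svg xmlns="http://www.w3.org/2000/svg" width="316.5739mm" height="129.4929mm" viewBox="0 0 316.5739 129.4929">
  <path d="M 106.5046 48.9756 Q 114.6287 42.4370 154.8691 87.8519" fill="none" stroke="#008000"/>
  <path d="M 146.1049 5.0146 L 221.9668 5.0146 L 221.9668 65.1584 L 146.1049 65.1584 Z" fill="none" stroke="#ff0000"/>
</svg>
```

; LightBurn 1.6.03
; GRBL device profile, absolute coords
G21
G90
G00 X106.5046 Y80.5173
M3 S853
G1 X112.5739 Y80.5395 F618
G1 X122.6578 Y74.0675
G1 X136.7562 Y61.1014
G1 X154.8691 Y41.6410
M5
G00 X146.1049 Y124.4783
M3 S390
G1 X221.9668 Y124.4783 F2456
G1 X221.9668 Y64.3345
G1 X146.1049 Y64.3345
G1 X146.1049 Y124.4783
M5
G00 X0.0000 Y0.0000

1 u = 1 mm; y_m = 129.4929 − y.

[1] `<path>` quadratic bezier, #008000→cut S853 F618: (106.5046,80.5173) → (112.5739,80.5395) → (122.6578,74.0675) → (136.7562,61.1014) → (154.8691,41.6410)

[2] `<path>` rectangle, #ff0000→score S390 F2456: (146.1049,124.4783) → (221.9668,124.4783) → (221.9668,64.3345) → (146.1049,64.3345) → (146.1049,124.4783) (closed)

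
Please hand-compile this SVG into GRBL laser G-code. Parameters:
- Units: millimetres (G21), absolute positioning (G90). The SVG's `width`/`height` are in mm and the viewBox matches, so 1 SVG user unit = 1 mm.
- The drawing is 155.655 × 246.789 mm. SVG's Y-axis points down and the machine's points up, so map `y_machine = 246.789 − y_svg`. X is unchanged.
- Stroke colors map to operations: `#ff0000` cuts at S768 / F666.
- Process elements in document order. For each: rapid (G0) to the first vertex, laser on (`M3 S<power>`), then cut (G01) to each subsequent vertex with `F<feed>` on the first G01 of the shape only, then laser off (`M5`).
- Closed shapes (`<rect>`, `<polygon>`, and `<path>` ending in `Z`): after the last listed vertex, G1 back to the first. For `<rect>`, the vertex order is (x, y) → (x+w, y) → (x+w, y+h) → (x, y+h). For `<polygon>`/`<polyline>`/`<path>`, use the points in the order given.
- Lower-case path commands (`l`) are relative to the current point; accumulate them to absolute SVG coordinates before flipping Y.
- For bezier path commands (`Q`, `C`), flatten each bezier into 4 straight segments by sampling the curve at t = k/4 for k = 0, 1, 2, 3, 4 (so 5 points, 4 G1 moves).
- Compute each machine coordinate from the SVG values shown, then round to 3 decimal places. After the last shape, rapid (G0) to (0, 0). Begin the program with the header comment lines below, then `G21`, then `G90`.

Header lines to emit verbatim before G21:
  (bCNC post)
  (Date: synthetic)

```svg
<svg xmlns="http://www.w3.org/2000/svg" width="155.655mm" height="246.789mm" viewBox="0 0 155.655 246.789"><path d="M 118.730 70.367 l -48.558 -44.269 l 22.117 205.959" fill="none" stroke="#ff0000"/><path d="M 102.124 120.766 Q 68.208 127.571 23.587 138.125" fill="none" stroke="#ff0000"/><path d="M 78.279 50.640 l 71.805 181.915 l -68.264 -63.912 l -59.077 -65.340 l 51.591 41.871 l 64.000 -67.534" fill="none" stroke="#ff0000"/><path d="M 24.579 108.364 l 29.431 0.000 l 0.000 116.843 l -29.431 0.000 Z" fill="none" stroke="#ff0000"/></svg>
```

(bCNC post)
(Date: synthetic)
G21
G90
G0 X118.730 Y176.422
M3 S768
G01 X70.172 Y220.691 F666
G01 X92.289 Y14.732
M5
G0 X102.124 Y126.023
M3 S768
G01 X84.497 Y122.386 F666
G01 X65.532 Y118.281
G01 X45.228 Y113.707
G01 X23.587 Y108.664
M5
G0 X78.279 Y196.149
M3 S768
G01 X150.084 Y14.234 F666
G01 X81.820 Y78.146
G01 X22.743 Y143.486
G01 X74.334 Y101.615
G01 X138.334 Y169.149
M5
G0 X24.579 Y138.425
M3 S768
G01 X54.010 Y138.425 F666
G01 X54.010 Y21.582
G01 X24.579 Y21.582
G01 X24.579 Y138.425
M5
G0 X0.000 Y0.000

viewBox `0 0 155.655 246.789` with mm width/height → 1 unit = 1 mm. Flip: y_m = 246.789 − y_svg.

**Shape 1** — `<path>` open polyline, stroke `#ff0000` → cut (S768, F666). Machine vertices: (118.730,176.422) → (70.172,220.691) → (92.289,14.732). Open path.

**Shape 2** — `<path>` quadratic bezier, stroke `#ff0000` → cut (S768, F666). Control points (SVG): P0=(102.124,120.766), P1=(68.208,127.571), P2=(23.587,138.125); sampled at t=k/4. Machine vertices: (102.124,126.023) → (84.497,122.386) → (65.532,118.281) → (45.228,113.707) → (23.587,108.664). Open path.

**Shape 3** — `<path>` open polyline, stroke `#ff0000` → cut (S768, F666). Machine vertices: (78.279,196.149) → (150.084,14.234) → (81.820,78.146) → (22.743,143.486) → (74.334,101.615) → (138.334,169.149). Open path.

**Shape 4** — `<path>` rectangle, stroke `#ff0000` → cut (S768, F666). Machine vertices: (24.579,138.425) → (54.010,138.425) → (54.010,21.582) → (24.579,21.582) → (24.579,138.425). Closed: final G1 returns to the first vertex.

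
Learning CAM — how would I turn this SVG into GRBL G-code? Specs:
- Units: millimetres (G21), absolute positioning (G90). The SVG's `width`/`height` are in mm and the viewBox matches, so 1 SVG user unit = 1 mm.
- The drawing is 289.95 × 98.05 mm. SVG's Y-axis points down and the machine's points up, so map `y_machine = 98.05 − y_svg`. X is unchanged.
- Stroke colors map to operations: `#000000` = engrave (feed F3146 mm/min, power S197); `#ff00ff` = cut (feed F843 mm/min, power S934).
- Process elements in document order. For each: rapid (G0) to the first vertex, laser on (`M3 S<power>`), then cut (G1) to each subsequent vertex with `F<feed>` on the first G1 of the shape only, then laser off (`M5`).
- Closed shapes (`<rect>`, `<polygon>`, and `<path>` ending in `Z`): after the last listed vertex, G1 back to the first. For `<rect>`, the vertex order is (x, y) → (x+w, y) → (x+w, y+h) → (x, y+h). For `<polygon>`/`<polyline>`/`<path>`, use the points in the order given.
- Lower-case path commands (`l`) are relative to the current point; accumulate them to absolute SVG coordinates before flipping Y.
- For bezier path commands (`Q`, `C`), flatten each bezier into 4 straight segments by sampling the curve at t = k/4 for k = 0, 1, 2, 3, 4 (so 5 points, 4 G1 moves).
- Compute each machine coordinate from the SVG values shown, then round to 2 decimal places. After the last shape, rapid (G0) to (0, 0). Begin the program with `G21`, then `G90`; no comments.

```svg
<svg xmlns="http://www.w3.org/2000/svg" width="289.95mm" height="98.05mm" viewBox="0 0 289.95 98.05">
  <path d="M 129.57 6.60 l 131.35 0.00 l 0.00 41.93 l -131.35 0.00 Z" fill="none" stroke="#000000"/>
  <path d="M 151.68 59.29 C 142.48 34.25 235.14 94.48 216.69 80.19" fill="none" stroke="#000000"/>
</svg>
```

G21
G90
G0 X129.57 Y91.45
M3 S197
G1 X260.92 Y91.45 F3146
G1 X260.92 Y49.52
G1 X129.57 Y49.52
G1 X129.57 Y91.45
M5
G0 X151.68 Y38.76
M3 S197
G1 X160.55 Y44.05 F3146
G1 X187.65 Y32.34
G1 X213.02 Y18.62
G1 X216.69 Y17.86
M5
G0 X0.00 Y0.00

Since the viewBox matches the mm dimensions, user units are millimetres directly. The only transform is the Y-flip y_m = 98.05 − y_svg.

Shape 1 is a rectangle drawn with `<path>`. Its stroke #000000 means engrave at S197, F3146. After flipping Y the toolpath is (129.57,91.45) → (260.92,91.45) → (260.92,49.52) → (129.57,49.52) → (129.57,91.45), returning to the start.

Shape 2 is a cubic bezier drawn with `<path>`. Its stroke #000000 means engrave at S197, F3146. After flipping Y the toolpath is (151.68,38.76) → (160.55,44.05) → (187.65,32.34) → (213.02,18.62) → (216.69,17.86).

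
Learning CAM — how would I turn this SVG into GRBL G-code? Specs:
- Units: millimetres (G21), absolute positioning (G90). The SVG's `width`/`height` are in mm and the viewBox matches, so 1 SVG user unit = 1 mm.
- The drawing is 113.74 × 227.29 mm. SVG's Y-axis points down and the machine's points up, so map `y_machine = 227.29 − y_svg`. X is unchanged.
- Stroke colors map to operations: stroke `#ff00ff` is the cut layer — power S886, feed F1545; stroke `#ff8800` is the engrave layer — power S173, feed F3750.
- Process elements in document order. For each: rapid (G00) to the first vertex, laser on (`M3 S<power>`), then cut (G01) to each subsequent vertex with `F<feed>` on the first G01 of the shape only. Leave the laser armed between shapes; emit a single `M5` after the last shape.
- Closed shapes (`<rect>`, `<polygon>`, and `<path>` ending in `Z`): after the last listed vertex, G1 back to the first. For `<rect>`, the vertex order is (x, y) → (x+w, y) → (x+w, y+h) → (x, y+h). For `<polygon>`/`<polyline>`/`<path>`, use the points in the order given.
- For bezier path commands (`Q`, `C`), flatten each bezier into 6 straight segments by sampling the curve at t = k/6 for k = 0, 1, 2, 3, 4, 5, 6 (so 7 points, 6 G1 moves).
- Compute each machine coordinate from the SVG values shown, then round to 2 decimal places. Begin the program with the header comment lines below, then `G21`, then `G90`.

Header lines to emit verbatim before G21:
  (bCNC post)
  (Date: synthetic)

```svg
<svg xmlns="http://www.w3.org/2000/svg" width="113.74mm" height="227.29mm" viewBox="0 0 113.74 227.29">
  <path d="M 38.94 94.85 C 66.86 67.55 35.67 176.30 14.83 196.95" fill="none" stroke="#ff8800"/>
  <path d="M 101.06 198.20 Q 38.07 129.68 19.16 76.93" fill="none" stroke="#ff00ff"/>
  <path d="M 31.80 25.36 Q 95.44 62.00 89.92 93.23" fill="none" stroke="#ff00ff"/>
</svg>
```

viewBox `0 0 113.74 227.29` with mm width/height → 1 unit = 1 mm. Flip: y_m = 227.29 − y_svg.

**Shape 1** — `<path>` cubic bezier, stroke `#ff8800` → engrave (S173, F3750). Control points (SVG): P0=(38.94,94.85), P1=(66.86,67.55), P2=(35.67,176.30), P3=(14.83,196.95); sampled at t=k/6. Machine vertices: (38.94,132.44) → (48.30,135.79) → (49.73,122.69) → (45.17,99.37) → (36.55,72.05) → (25.79,46.97) → (14.83,30.34). Open path.

**Shape 2** — `<path>` quadratic bezier, stroke `#ff00ff` → cut (S886, F1545). Control points (SVG): P0=(101.06,198.20), P1=(38.07,129.68), P2=(19.16,76.93); sampled at t=k/6. Machine vertices: (101.06,29.09) → (81.29,51.49) → (63.96,73.02) → (49.09,93.67) → (36.66,113.44) → (26.69,132.34) → (19.16,150.36). Open path.

**Shape 3** — `<path>` quadratic bezier, stroke `#ff00ff` → cut (S886, F1545). Control points (SVG): P0=(31.80,25.36), P1=(95.44,62.00), P2=(89.92,93.23); sampled at t=k/6. Machine vertices: (31.80,201.93) → (51.09,189.87) → (66.54,178.10) → (78.15,166.64) → (85.92,155.48) → (89.84,144.62) → (89.92,134.06). Open path.

(bCNC post)
(Date: synthetic)
G21
G90
G00 X38.94 Y132.44
M3 S173
G01 X48.30 Y135.79 F3750
G01 X49.73 Y122.69
G01 X45.17 Y99.37
G01 X36.55 Y72.05
G01 X25.79 Y46.97
G01 X14.83 Y30.34
G00 X101.06 Y29.09
M3 S886
G01 X81.29 Y51.49 F1545
G01 X63.96 Y73.02
G01 X49.09 Y93.67
G01 X36.66 Y113.44
G01 X26.69 Y132.34
G01 X19.16 Y150.36
G00 X31.80 Y201.93
M3 S886
G01 X51.09 Y189.87 F1545
G01 X66.54 Y178.10
G01 X78.15 Y166.64
G01 X85.92 Y155.48
G01 X89.84 Y144.62
G01 X89.92 Y134.06
M5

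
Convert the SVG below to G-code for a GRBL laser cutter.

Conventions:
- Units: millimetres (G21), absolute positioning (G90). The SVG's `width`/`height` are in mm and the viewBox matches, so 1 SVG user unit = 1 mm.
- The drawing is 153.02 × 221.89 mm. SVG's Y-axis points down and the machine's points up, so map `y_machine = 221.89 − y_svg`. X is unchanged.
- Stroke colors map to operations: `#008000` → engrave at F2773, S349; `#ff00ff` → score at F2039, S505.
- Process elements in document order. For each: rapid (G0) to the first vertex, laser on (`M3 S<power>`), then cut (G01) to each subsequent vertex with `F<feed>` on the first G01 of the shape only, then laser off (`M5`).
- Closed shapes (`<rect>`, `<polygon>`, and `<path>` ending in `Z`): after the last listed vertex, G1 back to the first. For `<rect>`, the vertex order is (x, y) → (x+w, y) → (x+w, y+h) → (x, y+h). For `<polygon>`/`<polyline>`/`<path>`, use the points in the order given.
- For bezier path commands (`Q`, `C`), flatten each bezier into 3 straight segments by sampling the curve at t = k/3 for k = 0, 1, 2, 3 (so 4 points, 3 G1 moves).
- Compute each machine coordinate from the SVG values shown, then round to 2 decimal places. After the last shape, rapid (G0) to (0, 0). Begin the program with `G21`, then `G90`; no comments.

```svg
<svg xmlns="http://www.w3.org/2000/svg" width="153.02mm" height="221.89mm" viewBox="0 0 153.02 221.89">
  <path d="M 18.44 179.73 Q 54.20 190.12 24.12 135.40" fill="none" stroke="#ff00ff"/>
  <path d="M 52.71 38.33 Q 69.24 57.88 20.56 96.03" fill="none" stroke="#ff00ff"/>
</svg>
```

G21
G90
G0 X18.44 Y42.16
M3 S505
G01 X34.96 Y42.47 F2039
G01 X36.86 Y57.24
G01 X24.12 Y86.49
M5
G0 X52.71 Y183.56
M3 S505
G01 X56.48 Y168.46 F2039
G01 X45.77 Y149.23
G01 X20.56 Y125.86
M5
G0 X0.00 Y0.00

viewBox `0 0 153.02 221.89` with mm width/height → 1 unit = 1 mm. Flip: y_m = 221.89 − y_svg.

**Shape 1** — `<path>` quadratic bezier, stroke `#ff00ff` → score (S505, F2039). Control points (SVG): P0=(18.44,179.73), P1=(54.20,190.12), P2=(24.12,135.40); sampled at t=k/3. Machine vertices: (18.44,42.16) → (34.96,42.47) → (36.86,57.24) → (24.12,86.49). Open path.

**Shape 2** — `<path>` quadratic bezier, stroke `#ff00ff` → score (S505, F2039). Control points (SVG): P0=(52.71,38.33), P1=(69.24,57.88), P2=(20.56,96.03); sampled at t=k/3. Machine vertices: (52.71,183.56) → (56.48,168.46) → (45.77,149.23) → (20.56,125.86). Open path.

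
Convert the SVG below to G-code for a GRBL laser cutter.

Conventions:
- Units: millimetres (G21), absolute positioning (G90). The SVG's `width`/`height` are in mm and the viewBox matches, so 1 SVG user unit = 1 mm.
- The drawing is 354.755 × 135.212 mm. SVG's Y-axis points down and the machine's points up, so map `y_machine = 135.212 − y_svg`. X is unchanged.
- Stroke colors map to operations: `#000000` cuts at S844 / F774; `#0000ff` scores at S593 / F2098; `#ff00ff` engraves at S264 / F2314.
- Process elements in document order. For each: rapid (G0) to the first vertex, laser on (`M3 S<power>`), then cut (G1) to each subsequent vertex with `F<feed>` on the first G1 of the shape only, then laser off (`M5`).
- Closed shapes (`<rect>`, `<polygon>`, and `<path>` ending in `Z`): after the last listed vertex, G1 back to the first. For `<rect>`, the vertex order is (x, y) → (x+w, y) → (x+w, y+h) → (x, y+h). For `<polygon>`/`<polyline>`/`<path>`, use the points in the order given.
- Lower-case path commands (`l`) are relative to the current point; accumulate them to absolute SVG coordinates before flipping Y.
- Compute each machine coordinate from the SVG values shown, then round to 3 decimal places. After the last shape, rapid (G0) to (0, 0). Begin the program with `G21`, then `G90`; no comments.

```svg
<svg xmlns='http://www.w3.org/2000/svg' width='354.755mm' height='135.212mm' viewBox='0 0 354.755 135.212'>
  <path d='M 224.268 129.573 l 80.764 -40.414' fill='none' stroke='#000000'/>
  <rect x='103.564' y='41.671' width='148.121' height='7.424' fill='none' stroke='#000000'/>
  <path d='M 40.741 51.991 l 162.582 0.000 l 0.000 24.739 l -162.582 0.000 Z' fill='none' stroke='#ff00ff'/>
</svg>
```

1 u = 1 mm; y_m = 135.212 − y.

[1] `<path>` line segment, #000000→cut S844 F774: (224.268,5.639) → (305.032,46.053)

[2] `<rect>` rectangle, #000000→cut S844 F774: (103.564,93.541) → (251.685,93.541) → (251.685,86.117) → (103.564,86.117) → (103.564,93.541) (closed)

[3] `<path>` rectangle, #ff00ff→engrave S264 F2314: (40.741,83.221) → (203.323,83.221) → (203.323,58.482) → (40.741,58.482) → (40.741,83.221) (closed)

G21
G90
G0 X224.268 Y5.639
M3 S844
G1 X305.032 Y46.053 F774
M5
G0 X103.564 Y93.541
M3 S844
G1 X251.685 Y93.541 F774
G1 X251.685 Y86.117
G1 X103.564 Y86.117
G1 X103.564 Y93.541
M5
G0 X40.741 Y83.221
M3 S264
G1 X203.323 Y83.221 F2314
G1 X203.323 Y58.482
G1 X40.741 Y58.482
G1 X40.741 Y83.221
M5
G0 X0.000 Y0.000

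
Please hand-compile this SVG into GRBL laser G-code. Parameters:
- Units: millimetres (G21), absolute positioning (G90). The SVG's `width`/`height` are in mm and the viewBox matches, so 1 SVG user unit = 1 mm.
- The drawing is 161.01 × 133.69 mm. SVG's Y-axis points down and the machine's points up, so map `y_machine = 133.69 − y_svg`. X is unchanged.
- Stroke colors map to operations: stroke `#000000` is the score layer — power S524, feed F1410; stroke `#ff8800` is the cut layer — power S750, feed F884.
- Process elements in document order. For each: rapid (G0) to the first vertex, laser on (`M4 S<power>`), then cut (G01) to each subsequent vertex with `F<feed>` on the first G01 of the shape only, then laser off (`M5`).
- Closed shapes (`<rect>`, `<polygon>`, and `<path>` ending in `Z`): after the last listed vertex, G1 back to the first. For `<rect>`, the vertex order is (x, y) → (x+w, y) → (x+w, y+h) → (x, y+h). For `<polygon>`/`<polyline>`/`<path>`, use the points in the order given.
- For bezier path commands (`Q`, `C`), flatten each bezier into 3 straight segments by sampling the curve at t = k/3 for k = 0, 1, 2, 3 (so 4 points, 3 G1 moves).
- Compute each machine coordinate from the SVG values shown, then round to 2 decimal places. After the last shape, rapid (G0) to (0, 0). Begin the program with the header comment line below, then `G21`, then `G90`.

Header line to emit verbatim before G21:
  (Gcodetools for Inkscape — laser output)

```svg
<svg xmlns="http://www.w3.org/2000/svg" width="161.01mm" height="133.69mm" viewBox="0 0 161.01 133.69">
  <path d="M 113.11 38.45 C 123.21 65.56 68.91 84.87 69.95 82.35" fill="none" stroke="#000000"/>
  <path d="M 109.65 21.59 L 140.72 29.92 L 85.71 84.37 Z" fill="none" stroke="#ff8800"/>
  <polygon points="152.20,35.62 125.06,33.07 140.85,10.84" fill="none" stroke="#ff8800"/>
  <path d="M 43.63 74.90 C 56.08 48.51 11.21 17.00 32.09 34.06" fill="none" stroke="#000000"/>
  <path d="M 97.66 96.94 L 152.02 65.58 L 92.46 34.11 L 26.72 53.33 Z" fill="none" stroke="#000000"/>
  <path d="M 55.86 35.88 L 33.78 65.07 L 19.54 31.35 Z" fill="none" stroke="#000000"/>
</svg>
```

(Gcodetools for Inkscape — laser output)
G21
G90
G0 X113.11 Y95.24
M4 S524
G01 X106.18 Y71.25 F1410
G01 X82.92 Y55.58
G01 X69.95 Y51.34
M5
G0 X109.65 Y112.10
M4 S750
G01 X140.72 Y103.77 F884
G01 X85.71 Y49.32
G01 X109.65 Y112.10
M5
G0 X152.20 Y98.07
M4 S750
G01 X125.06 Y100.62 F884
G01 X140.85 Y122.85
G01 X152.20 Y98.07
M5
G0 X43.63 Y58.79
M4 S524
G01 X41.53 Y84.90 F1410
G01 X28.57 Y102.49
G01 X32.09 Y99.63
M5
G0 X97.66 Y36.75
M4 S524
G01 X152.02 Y68.11 F1410
G01 X92.46 Y99.58
G01 X26.72 Y80.36
G01 X97.66 Y36.75
M5
G0 X55.86 Y97.81
M4 S524
G01 X33.78 Y68.62 F1410
G01 X19.54 Y102.34
G01 X55.86 Y97.81
M5
G0 X0.00 Y0.00

Since the viewBox matches the mm dimensions, user units are millimetres directly. The only transform is the Y-flip y_m = 133.69 − y_svg.

Shape 1 is a cubic bezier drawn with `<path>`. Its stroke #000000 means score at S524, F1410. After flipping Y the toolpath is (113.11,95.24) → (106.18,71.25) → (82.92,55.58) → (69.95,51.34).

Shape 2 is a closed polygon drawn with `<path>`. Its stroke #ff8800 means cut at S750, F884. After flipping Y the toolpath is (109.65,112.10) → (140.72,103.77) → (85.71,49.32) → (109.65,112.10), returning to the start.

Shape 3 is a regular polygon drawn with `<polygon>`. Its stroke #ff8800 means cut at S750, F884. After flipping Y the toolpath is (152.20,98.07) → (125.06,100.62) → (140.85,122.85) → (152.20,98.07), returning to the start.

Shape 4 is a cubic bezier drawn with `<path>`. Its stroke #000000 means score at S524, F1410. After flipping Y the toolpath is (43.63,58.79) → (41.53,84.90) → (28.57,102.49) → (32.09,99.63).

Shape 5 is a closed polygon drawn with `<path>`. Its stroke #000000 means score at S524, F1410. After flipping Y the toolpath is (97.66,36.75) → (152.02,68.11) → (92.46,99.58) → (26.72,80.36) → (97.66,36.75), returning to the start.

Shape 6 is a regular polygon drawn with `<path>`. Its stroke #000000 means score at S524, F1410. After flipping Y the toolpath is (55.86,97.81) → (33.78,68.62) → (19.54,102.34) → (55.86,97.81), returning to the start.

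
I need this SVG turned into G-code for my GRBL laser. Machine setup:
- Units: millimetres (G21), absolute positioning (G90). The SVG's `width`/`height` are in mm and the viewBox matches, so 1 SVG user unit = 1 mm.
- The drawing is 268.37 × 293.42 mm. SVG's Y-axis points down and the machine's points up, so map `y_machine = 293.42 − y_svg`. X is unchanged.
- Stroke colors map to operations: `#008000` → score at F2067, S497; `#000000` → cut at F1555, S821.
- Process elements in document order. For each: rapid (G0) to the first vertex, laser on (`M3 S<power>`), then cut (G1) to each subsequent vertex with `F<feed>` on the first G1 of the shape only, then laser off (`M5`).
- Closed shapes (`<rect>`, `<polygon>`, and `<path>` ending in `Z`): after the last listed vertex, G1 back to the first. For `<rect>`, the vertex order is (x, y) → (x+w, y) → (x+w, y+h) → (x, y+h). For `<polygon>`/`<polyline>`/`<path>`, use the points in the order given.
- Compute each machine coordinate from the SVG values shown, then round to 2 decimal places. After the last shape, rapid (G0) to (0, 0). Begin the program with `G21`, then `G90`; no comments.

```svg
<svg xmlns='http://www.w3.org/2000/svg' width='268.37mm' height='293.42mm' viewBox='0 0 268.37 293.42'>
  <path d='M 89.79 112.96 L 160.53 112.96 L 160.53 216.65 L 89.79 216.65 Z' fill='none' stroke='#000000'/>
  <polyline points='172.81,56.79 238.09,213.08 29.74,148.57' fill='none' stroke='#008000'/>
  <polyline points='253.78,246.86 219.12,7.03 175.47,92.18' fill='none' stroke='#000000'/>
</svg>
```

G21
G90
G0 X89.79 Y180.46
M3 S821
G1 X160.53 Y180.46 F1555
G1 X160.53 Y76.77
G1 X89.79 Y76.77
G1 X89.79 Y180.46
M5
G0 X172.81 Y236.63
M3 S497
G1 X238.09 Y80.34 F2067
G1 X29.74 Y144.85
M5
G0 X253.78 Y46.56
M3 S821
G1 X219.12 Y286.39 F1555
G1 X175.47 Y201.24
M5
G0 X0.00 Y0.00

viewBox `0 0 268.37 293.42` with mm width/height → 1 unit = 1 mm. Flip: y_m = 293.42 − y_svg.

**Shape 1** — `<path>` rectangle, stroke `#000000` → cut (S821, F1555). Machine vertices: (89.79,180.46) → (160.53,180.46) → (160.53,76.77) → (89.79,76.77) → (89.79,180.46). Closed: final G1 returns to the first vertex.

**Shape 2** — `<polyline>` open polyline, stroke `#008000` → score (S497, F2067). Machine vertices: (172.81,236.63) → (238.09,80.34) → (29.74,144.85). Open path.

**Shape 3** — `<polyline>` open polyline, stroke `#000000` → cut (S821, F1555). Machine vertices: (253.78,46.56) → (219.12,286.39) → (175.47,201.24). Open path.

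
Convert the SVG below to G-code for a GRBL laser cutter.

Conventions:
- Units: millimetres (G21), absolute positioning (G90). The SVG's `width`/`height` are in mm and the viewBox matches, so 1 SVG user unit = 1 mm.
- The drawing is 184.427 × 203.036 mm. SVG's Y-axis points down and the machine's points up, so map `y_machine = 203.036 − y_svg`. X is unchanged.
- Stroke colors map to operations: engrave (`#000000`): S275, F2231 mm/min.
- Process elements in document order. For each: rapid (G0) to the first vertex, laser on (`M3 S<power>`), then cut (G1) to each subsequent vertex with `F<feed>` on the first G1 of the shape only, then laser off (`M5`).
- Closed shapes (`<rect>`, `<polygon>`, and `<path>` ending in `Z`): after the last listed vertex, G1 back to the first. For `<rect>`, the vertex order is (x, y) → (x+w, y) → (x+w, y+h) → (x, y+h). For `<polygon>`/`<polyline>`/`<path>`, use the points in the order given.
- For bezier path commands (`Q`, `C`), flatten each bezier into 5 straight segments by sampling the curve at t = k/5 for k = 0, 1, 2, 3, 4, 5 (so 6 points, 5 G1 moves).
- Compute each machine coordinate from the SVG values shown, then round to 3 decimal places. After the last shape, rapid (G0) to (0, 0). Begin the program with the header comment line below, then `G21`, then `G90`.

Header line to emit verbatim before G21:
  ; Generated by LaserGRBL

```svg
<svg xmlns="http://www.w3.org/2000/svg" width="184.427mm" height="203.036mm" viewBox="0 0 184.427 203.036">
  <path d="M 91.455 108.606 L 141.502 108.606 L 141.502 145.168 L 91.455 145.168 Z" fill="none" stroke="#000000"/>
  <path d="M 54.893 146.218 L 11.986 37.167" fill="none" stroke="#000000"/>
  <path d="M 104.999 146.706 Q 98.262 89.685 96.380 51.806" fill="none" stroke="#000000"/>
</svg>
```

1 u = 1 mm; y_m = 203.036 − y.

[1] `<path>` rectangle, #000000→engrave S275 F2231: (91.455,94.430) → (141.502,94.430) → (141.502,57.868) → (91.455,57.868) → (91.455,94.430) (closed)

[2] `<path>` line segment, #000000→engrave S275 F2231: (54.893,56.818) → (11.986,165.869)

[3] `<path>` quadratic bezier, #000000→engrave S275 F2231: (104.999,56.330) → (102.498,78.373) → (100.386,98.884) → (98.662,117.864) → (97.327,135.313) → (96.380,151.230)

; Generated by LaserGRBL
G21
G90
G0 X91.455 Y94.430
M3 S275
G1 X141.502 Y94.430 F2231
G1 X141.502 Y57.868
G1 X91.455 Y57.868
G1 X91.455 Y94.430
M5
G0 X54.893 Y56.818
M3 S275
G1 X11.986 Y165.869 F2231
M5
G0 X104.999 Y56.330
M3 S275
G1 X102.498 Y78.373 F2231
G1 X100.386 Y98.884
G1 X98.662 Y117.864
G1 X97.327 Y135.313
G1 X96.380 Y151.230
M5
G0 X0.000 Y0.000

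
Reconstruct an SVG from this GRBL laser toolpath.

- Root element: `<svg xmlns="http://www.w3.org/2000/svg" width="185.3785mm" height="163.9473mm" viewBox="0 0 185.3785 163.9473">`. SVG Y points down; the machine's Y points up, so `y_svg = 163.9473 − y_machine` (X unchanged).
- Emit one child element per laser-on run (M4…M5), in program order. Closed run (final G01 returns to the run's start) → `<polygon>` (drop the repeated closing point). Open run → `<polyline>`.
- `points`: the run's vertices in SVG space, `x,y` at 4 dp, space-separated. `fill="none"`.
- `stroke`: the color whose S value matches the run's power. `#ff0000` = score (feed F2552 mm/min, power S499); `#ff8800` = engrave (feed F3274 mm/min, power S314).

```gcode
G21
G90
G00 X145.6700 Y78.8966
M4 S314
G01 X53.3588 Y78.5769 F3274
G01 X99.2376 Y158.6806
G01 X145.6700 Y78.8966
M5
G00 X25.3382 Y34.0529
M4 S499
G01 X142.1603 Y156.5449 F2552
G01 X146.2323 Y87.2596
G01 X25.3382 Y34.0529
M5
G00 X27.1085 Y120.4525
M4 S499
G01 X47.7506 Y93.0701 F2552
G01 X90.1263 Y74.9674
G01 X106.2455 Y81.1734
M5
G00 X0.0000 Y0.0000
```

<svg xmlns="http://www.w3.org/2000/svg" width="185.3785mm" height="163.9473mm" viewBox="0 0 185.3785 163.9473">
  <polygon points="145.6700,85.0507 53.3588,85.3704 99.2376,5.2667" fill="none" stroke="#ff8800"/>
  <polygon points="25.3382,129.8944 142.1603,7.4024 146.2323,76.6877" fill="none" stroke="#ff0000"/>
  <polyline points="27.1085,43.4948 47.7506,70.8772 90.1263,88.9799 106.2455,82.7739" fill="none" stroke="#ff0000"/>
</svg>

y_svg = 163.9473 − y_m.

[1] S314→`#ff8800` (engrave); closed run; points: 145.6700,85.0507 53.3588,85.3704 99.2376,5.2667

[2] S499→`#ff0000` (score); closed run; points: 25.3382,129.8944 142.1603,7.4024 146.2323,76.6877

[3] S499→`#ff0000` (score); open run; points: 27.1085,43.4948 47.7506,70.8772 90.1263,88.9799 106.2455,82.7739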